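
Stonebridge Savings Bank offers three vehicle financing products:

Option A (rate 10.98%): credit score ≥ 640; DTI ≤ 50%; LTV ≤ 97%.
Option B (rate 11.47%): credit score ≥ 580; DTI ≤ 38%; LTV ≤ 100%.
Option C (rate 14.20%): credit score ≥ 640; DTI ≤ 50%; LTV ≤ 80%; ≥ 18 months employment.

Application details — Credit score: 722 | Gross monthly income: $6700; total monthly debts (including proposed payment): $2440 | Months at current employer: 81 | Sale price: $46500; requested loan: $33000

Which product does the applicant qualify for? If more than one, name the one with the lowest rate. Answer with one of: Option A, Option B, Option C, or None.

DTI = 2,440/6,700 = 36.4%.
LTV = 33,000/46,500 = 71%.
Option A: score 722 ≥ 640; DTI 36.4% ≤ 50%; LTV 71% ≤ 97% → qualifies.
Option B: score 722 ≥ 580; DTI 36.4% ≤ 38%; LTV 71% ≤ 100% → qualifies.
Option C: score 722 ≥ 640; DTI 36.4% ≤ 50%; LTV 71% ≤ 80%; employment 81 ≥ 18 mo → qualifies.
Qualifying: Option A, Option B, Option C. Lowest rate is 10.98% → Option A.

Option A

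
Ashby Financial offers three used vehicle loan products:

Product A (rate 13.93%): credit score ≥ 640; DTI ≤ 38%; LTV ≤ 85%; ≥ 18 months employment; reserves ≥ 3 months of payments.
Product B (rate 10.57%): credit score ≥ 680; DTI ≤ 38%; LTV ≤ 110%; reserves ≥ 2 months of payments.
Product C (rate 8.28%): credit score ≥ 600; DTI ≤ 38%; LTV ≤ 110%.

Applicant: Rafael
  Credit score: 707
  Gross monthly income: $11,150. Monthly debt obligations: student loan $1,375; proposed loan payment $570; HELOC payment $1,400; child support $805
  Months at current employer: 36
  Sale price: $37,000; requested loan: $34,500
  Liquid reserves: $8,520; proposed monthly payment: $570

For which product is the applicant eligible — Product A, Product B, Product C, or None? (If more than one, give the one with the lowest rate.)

Product C

Total debts = (1,375 + 570 + 1,400 + 805) = 4,150; DTI = 4,150/11,150 = 37.2%.
LTV = 34,500/37,000 = 93.2%.
Reserves = 8,520/570 = 14.9 months.
Product A: score 707 ≥ 640; DTI 37.2% ≤ 38%; LTV 93.2% > 85%; employment 36 ≥ 18 mo; reserves 14.9 ≥ 3 mo → does not qualify.
Product B: score 707 ≥ 680; DTI 37.2% ≤ 38%; LTV 93.2% ≤ 110%; reserves 14.9 ≥ 2 mo → qualifies.
Product C: score 707 ≥ 600; DTI 37.2% ≤ 38%; LTV 93.2% ≤ 110% → qualifies.
Qualifying: Product B, Product C. Lowest rate is 8.28% → Product C.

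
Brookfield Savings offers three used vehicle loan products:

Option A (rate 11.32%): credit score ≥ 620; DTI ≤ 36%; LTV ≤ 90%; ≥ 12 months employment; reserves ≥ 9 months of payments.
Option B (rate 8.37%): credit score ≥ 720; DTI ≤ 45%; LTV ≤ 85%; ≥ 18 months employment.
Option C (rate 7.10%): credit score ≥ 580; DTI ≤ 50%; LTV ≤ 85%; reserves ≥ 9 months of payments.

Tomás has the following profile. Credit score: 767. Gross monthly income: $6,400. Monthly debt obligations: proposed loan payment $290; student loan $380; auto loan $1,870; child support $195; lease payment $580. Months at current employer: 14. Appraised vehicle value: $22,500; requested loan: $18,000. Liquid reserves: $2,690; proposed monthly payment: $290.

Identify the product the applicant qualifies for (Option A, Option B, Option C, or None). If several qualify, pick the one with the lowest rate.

Total debts = (290 + 380 + 1,870 + 195 + 580) = 3,315; DTI = 3,315/6,400 = 51.8%.
LTV = 18,000/22,500 = 80%.
Reserves = 2,690/290 = 9.3 months.
Option A: score 767 ≥ 620; DTI 51.8% > 36%; LTV 80% ≤ 90%; employment 14 ≥ 12 mo; reserves 9.3 ≥ 9 mo → does not qualify.
Option B: score 767 ≥ 720; DTI 51.8% > 45%; LTV 80% ≤ 85%; employment 14 < 18 mo → does not qualify.
Option C: score 767 ≥ 580; DTI 51.8% > 50%; LTV 80% ≤ 85%; reserves 9.3 ≥ 9 mo → does not qualify.

None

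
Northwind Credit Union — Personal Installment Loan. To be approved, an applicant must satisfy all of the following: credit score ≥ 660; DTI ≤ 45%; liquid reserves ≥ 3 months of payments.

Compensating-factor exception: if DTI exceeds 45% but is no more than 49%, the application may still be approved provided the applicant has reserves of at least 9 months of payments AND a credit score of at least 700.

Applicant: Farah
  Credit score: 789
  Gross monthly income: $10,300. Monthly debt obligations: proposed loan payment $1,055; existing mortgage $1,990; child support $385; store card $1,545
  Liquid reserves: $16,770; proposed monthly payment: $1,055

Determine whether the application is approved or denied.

Credit score 789 ≥ 660 (meets base)
Total debts = (1,055 + 1,990 + 385 + 1,545) = 4,975. DTI: 4,975 ÷ 10,300 = 48.3%, over the 45% base limit.
Reserves = 16,770/1,055 = 15.9 months ≥ 3
48.3% falls in the override range (45%–49%), so the compensating-factor test applies.
Reserves 15.9 ≥ 9 months; credit score 789 ≥ 700.
Both compensating conditions met → exception applies.

Approved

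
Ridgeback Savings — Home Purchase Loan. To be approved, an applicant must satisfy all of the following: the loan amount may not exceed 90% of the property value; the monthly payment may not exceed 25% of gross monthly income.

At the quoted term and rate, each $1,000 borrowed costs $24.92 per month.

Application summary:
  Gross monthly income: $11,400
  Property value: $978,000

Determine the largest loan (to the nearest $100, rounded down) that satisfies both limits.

$114,300

Payment cap: 25% × $11,400 = $2,850/month.
At $24.92 per $1,000, that supports 2,850/24.92 × 1,000 ≈ $114,365 → $114,300.
LTV cap: 90% × $978,000 = $880,200 → $880,200.
Binding constraint: payment-to-income.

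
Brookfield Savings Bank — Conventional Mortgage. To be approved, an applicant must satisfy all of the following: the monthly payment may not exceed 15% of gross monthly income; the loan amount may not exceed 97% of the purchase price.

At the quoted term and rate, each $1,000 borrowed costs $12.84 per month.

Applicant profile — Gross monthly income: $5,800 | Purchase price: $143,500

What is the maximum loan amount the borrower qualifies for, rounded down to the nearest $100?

Payment cap: 15% × $5,800 = $870/month.
At $12.84 per $1,000, that supports 870/12.84 × 1,000 ≈ $67,757 → $67,700.
LTV cap: 97% × $143,500 = $139,195 → $139,100.
Binding constraint: payment-to-income.

$67,700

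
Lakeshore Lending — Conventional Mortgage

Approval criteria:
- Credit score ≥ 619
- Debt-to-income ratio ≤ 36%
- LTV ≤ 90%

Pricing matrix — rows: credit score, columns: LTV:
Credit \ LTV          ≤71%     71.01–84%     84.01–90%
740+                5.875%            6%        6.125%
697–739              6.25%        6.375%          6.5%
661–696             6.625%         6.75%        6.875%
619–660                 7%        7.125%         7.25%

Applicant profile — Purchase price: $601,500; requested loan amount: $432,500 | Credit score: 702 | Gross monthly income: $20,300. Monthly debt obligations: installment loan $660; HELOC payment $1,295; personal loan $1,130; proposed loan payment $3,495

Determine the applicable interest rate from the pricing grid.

6.375%

Credit score 702 ≥ 619; Total monthly debts = (660 + 1,295 + 1,130 + 3,495) = 6,580. DTI: 6,580 ÷ 20,300 = 32.4%, within the 36% cap
Loan-to-value = 432,500/601,500 = 71.9% — pass (90% max)
Credit 702 → row 697–739; LTV 71.9% → column 71.01–84%. Grid cell → 6.375%.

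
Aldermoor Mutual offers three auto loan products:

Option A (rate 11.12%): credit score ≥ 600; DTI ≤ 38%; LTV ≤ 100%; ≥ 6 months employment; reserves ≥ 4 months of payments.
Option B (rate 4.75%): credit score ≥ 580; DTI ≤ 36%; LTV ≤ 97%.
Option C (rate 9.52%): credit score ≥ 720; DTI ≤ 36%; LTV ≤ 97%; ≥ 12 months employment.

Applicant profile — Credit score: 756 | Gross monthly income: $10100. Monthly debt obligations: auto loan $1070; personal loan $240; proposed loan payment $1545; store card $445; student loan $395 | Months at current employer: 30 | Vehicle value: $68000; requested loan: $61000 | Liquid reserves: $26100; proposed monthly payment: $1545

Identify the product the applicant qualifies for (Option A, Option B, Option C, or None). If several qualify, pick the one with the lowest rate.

Option A

Total debts = (1,070 + 240 + 1,545 + 445 + 395) = 3,695; DTI = 3,695/10,100 = 36.6%.
LTV = 61,000/68,000 = 89.7%.
Reserves = 26,100/1,545 = 16.9 months.
Option A: score 756 ≥ 600; DTI 36.6% ≤ 38%; LTV 89.7% ≤ 100%; employment 30 ≥ 6 mo; reserves 16.9 ≥ 4 mo → qualifies.
Option B: score 756 ≥ 580; DTI 36.6% > 36%; LTV 89.7% ≤ 97% → does not qualify.
Option C: score 756 ≥ 720; DTI 36.6% > 36%; LTV 89.7% ≤ 97%; employment 30 ≥ 12 mo → does not qualify.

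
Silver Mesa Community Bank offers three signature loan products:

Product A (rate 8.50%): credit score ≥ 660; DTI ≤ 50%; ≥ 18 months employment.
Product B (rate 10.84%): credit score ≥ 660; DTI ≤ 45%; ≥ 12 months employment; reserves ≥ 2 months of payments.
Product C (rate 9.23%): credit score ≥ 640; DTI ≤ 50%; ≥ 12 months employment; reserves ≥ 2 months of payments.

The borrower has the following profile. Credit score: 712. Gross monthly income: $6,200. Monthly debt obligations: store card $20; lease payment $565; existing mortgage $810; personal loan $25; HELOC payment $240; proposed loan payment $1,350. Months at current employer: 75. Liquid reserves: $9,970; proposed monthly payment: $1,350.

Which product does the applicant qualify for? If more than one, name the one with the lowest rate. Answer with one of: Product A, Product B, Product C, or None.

Total debts = (20 + 565 + 810 + 25 + 240 + 1,350) = 3,010; DTI = 3,010/6,200 = 48.5%.
Reserves = 9,970/1,350 = 7.4 months.
Product A: score 712 ≥ 660; DTI 48.5% ≤ 50%; employment 75 ≥ 18 mo → qualifies.
Product B: score 712 ≥ 660; DTI 48.5% > 45%; employment 75 ≥ 12 mo; reserves 7.4 ≥ 2 mo → does not qualify.
Product C: score 712 ≥ 640; DTI 48.5% ≤ 50%; employment 75 ≥ 12 mo; reserves 7.4 ≥ 2 mo → qualifies.
Qualifying: Product A, Product C. Lowest rate is 8.50% → Product A.

Product A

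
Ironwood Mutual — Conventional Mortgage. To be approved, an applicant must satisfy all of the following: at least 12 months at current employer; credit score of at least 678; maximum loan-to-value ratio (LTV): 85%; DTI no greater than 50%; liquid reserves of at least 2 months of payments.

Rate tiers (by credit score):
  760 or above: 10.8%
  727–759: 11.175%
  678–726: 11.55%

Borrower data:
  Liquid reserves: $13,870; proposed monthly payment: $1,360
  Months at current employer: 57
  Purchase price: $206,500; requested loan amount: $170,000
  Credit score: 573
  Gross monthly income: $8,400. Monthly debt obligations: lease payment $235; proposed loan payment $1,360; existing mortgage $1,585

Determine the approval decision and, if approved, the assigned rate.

Credit score 573 < 678 (below minimum)
Reserves = 13,870/1,360 = 10.2 months ≥ 2
Total monthly debts = (235 + 1,360 + 1,585) = 3,180. DTI = 3,180/8,400 = 37.9% ≤ 50%
Employment 57 ≥ 12 months
Loan-to-value = 170,000/206,500 = 82.3% — pass (85% max)
Not all requirements met → denied.

Denied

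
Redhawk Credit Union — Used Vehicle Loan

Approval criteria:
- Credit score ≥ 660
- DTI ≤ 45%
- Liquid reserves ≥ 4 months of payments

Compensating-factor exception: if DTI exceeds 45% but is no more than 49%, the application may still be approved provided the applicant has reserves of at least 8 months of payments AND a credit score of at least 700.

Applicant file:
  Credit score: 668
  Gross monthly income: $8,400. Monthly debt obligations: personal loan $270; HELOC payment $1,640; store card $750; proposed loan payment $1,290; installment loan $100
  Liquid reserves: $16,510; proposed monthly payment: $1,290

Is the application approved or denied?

Denied

Credit score 668 ≥ 660 (meets base)
Total debts = (270 + 1,640 + 750 + 1,290 + 100) = 4,050. DTI = 4,050/8,400 = 48.2% > 45% — standard DTI limit exceeded.
Reserves = 16,510/1,290 = 12.8 months ≥ 4
DTI 48.2% is within the 45%–49% exception band; checking compensating factors.
Reserves 12.8 ≥ 8 months; credit score 668 < 700.
Override conditions not both satisfied; exception does not apply.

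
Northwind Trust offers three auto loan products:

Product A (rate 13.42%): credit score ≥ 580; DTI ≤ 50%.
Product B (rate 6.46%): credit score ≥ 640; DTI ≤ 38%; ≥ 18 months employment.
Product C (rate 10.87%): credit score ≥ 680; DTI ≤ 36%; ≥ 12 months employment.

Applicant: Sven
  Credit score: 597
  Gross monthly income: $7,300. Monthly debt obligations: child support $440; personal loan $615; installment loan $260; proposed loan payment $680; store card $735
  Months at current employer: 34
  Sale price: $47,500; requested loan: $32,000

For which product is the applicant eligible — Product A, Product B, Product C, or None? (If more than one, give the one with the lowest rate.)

Product A

Total debts = (440 + 615 + 260 + 680 + 735) = 2,730; DTI = 2,730/7,300 = 37.4%.
LTV = 32,000/47,500 = 67.4%.
Product A: score 597 ≥ 580; DTI 37.4% ≤ 50% → qualifies.
Product B: score 597 < 640; DTI 37.4% ≤ 38%; employment 34 ≥ 18 mo → does not qualify.
Product C: score 597 < 680; DTI 37.4% > 36%; employment 34 ≥ 12 mo → does not qualify.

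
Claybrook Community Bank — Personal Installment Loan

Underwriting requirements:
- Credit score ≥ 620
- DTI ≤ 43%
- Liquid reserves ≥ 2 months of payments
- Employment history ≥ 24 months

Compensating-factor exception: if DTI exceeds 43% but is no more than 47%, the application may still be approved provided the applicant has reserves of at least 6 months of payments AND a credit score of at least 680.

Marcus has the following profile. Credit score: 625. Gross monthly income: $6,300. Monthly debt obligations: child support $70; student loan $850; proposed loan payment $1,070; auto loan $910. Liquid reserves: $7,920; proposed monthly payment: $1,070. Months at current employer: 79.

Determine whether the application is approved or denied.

Credit score 625 ≥ 620 (meets base)
Total debts = (70 + 850 + 1,070 + 910) = 2,900. DTI = 2,900/6,300 = 46% > 43% — standard DTI limit exceeded.
Reserves: 7,920 ÷ 1,070 = 7.4 months (meets 2-month minimum)
Employment 79 ≥ 24 months
DTI 46% is within the 43%–47% exception band; checking compensating factors.
Reserves 7.4 ≥ 6 months; credit score 625 < 680.
Compensating-factor requirement not fully met.

Denied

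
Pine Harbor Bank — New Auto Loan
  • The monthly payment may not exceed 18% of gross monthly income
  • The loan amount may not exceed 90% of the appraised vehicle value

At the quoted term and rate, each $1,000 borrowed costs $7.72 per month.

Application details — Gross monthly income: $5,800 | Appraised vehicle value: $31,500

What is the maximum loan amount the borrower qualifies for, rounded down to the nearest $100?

$28,300

Payment cap: 18% × $5,800 = $1,044/month.
At $7.72 per $1,000, that supports 1,044/7.72 × 1,000 ≈ $135,233 → $135,200.
LTV cap: 90% × $31,500 = $28,350 → $28,300.
Binding constraint: loan-to-value.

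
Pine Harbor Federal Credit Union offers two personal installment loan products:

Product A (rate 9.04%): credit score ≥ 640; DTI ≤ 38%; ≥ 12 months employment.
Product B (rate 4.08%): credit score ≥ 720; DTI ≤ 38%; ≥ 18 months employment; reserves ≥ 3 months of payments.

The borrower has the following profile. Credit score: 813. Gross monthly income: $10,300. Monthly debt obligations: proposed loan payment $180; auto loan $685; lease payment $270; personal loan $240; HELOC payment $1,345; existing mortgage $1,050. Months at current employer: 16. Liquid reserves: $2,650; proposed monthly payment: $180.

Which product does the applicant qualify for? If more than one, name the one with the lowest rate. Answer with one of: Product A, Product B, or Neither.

Product A

Total debts = (180 + 685 + 270 + 240 + 1,345 + 1,050) = 3,770; DTI = 3,770/10,300 = 36.6%.
Reserves = 2,650/180 = 14.7 months.
Product A: score 813 ≥ 640; DTI 36.6% ≤ 38%; employment 16 ≥ 12 mo → qualifies.
Product B: score 813 ≥ 720; DTI 36.6% ≤ 38%; employment 16 < 18 mo; reserves 14.7 ≥ 3 mo → does not qualify.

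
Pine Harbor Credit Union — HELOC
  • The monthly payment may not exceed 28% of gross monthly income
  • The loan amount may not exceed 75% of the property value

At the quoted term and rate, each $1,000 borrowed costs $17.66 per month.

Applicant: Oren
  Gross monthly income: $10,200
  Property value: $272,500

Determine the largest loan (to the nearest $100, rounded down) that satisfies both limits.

Payment cap: 28% × $10,200 = $2,856/month.
At $17.66 per $1,000, that supports 2,856/17.66 × 1,000 ≈ $161,721 → $161,700.
LTV cap: 75% × $272,500 = $204,375 → $204,300.
Binding constraint: payment-to-income.

$161,700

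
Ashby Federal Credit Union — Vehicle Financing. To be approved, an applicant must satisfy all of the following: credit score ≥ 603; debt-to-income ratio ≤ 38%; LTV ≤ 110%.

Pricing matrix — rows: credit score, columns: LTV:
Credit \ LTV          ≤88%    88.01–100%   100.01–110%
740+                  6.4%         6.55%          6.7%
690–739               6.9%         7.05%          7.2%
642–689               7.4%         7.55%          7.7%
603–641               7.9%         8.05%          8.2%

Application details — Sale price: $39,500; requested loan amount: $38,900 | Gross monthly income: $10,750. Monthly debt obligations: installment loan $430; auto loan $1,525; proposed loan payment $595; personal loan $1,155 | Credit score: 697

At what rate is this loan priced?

Credit score 697 ≥ 603; Total monthly debts = (430 + 1,525 + 595 + 1,155) = 3,705. DTI: 3,705 ÷ 10,750 = 34.5%, within the 38% cap
LTV: 38,900 ÷ 39,500 = 98.5%, within 110% cap
Credit 697 → row 690–739; LTV 98.5% → column 88.01–100%. Grid cell → 7.05%.

7.05%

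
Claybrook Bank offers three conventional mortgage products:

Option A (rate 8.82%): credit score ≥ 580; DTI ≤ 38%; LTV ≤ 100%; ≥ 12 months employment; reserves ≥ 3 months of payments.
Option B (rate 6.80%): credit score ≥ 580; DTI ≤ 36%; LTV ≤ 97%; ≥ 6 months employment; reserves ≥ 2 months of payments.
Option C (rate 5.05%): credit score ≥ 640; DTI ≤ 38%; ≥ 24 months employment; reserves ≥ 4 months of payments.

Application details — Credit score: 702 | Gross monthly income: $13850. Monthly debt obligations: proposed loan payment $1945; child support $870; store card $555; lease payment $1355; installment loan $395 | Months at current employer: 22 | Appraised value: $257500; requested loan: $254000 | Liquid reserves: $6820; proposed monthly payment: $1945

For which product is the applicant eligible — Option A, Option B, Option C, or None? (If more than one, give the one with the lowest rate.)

Total debts = (1,945 + 870 + 555 + 1,355 + 395) = 5,120; DTI = 5,120/13,850 = 37%.
LTV = 254,000/257,500 = 98.6%.
Reserves = 6,820/1,945 = 3.5 months.
Option A: score 702 ≥ 580; DTI 37% ≤ 38%; LTV 98.6% ≤ 100%; employment 22 ≥ 12 mo; reserves 3.5 ≥ 3 mo → qualifies.
Option B: score 702 ≥ 580; DTI 37% > 36%; LTV 98.6% > 97%; employment 22 ≥ 6 mo; reserves 3.5 ≥ 2 mo → does not qualify.
Option C: score 702 ≥ 640; DTI 37% ≤ 38%; employment 22 < 24 mo; reserves 3.5 < 4 mo → does not qualify.

Option A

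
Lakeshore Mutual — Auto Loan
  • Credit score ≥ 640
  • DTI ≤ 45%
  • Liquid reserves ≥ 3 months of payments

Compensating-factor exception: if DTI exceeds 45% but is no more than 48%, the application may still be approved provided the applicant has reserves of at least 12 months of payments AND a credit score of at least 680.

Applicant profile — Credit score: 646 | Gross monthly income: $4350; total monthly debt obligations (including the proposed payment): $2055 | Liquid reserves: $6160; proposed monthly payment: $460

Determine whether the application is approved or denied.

Credit score 646 ≥ 640 (meets base)
DTI = 2,055/4,350 = 47.2% > 45% — standard DTI limit exceeded.
Reserves = 6,160/460 = 13.4 months ≥ 3
47.2% falls in the override range (45%–48%), so the compensating-factor test applies.
Override check — reserves: 13.4 mo (ok); score: 646 (below 680).
Compensating-factor requirement not fully met.

Denied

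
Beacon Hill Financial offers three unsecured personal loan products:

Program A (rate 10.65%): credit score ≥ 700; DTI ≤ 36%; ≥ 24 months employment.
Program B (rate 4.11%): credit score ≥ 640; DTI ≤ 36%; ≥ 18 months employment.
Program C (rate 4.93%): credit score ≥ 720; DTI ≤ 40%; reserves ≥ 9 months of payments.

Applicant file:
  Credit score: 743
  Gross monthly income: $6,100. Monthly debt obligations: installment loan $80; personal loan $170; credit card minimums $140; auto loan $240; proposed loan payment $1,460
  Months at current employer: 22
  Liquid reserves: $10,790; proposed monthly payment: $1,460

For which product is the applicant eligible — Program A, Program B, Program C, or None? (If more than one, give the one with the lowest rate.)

Total debts = (80 + 170 + 140 + 240 + 1,460) = 2,090; DTI = 2,090/6,100 = 34.3%.
Reserves = 10,790/1,460 = 7.4 months.
Program A: score 743 ≥ 700; DTI 34.3% ≤ 36%; employment 22 < 24 mo → does not qualify.
Program B: score 743 ≥ 640; DTI 34.3% ≤ 36%; employment 22 ≥ 18 mo → qualifies.
Program C: score 743 ≥ 720; DTI 34.3% ≤ 40%; reserves 7.4 < 9 mo → does not qualify.

Program B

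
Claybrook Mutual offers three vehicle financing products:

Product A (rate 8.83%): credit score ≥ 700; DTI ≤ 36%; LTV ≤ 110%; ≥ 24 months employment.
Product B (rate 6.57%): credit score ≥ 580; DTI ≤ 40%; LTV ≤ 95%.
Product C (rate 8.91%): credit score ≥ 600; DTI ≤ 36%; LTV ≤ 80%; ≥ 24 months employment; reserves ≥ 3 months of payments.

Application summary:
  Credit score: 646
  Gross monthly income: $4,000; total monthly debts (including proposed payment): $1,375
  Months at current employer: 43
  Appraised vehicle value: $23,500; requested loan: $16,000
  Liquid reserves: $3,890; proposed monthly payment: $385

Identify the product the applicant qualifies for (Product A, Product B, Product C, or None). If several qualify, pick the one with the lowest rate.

DTI = 1,375/4,000 = 34.4%.
LTV = 16,000/23,500 = 68.1%.
Reserves = 3,890/385 = 10.1 months.
Product A: score 646 < 700; DTI 34.4% ≤ 36%; LTV 68.1% ≤ 110%; employment 43 ≥ 24 mo → does not qualify.
Product B: score 646 ≥ 580; DTI 34.4% ≤ 40%; LTV 68.1% ≤ 95% → qualifies.
Product C: score 646 ≥ 600; DTI 34.4% ≤ 36%; LTV 68.1% ≤ 80%; employment 43 ≥ 24 mo; reserves 10.1 ≥ 3 mo → qualifies.
Qualifying: Product B, Product C. Lowest rate is 6.57% → Product B.

Product B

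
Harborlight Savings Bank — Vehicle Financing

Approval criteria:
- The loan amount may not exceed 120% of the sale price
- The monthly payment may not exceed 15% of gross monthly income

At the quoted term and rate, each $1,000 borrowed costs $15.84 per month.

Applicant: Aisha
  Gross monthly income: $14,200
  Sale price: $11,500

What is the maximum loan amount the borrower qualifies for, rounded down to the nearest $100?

Payment cap: 15% × $14,200 = $2,130/month.
At $15.84 per $1,000, that supports 2,130/15.84 × 1,000 ≈ $134,469 → $134,400.
LTV cap: 120% × $11,500 = $13,800 → $13,800.
Binding constraint: loan-to-value.

$13,800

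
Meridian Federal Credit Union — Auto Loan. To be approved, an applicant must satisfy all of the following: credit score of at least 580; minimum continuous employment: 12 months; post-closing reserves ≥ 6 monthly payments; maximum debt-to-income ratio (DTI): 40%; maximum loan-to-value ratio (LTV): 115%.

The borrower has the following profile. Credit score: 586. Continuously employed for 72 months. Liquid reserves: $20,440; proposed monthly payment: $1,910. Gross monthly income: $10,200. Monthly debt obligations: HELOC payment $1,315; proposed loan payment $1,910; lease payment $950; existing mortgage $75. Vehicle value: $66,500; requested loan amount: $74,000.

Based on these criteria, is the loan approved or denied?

Credit score 586 ≥ 580 (meets)
Employment 72 ≥ 12 months
Liquid reserves cover 20,440/1,910 = 10.7 months — ≥ 6 required
Total monthly debts = (1,315 + 1,910 + 950 + 75) = 4,250. Debt-to-income = 4,250/10,200 = 41.7% — over 40% limit
LTV = 74,000/66,500 = 111.3% ≤ 115%
Fails on DTI.

Denied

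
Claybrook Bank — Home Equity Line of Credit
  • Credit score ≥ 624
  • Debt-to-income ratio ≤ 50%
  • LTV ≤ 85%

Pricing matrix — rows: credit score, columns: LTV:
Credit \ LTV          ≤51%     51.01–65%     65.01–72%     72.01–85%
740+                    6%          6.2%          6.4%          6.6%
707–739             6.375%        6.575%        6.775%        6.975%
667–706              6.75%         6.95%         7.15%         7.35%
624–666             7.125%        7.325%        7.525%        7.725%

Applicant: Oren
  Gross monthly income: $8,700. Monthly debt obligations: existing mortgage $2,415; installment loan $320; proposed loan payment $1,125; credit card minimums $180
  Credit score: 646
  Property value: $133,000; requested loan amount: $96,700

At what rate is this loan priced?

Credit score 646 ≥ 624; Total monthly debts = (2,415 + 320 + 1,125 + 180) = 4,040. DTI: 4,040 ÷ 8,700 = 46.4%, within the 50% cap
LTV = 96,700/133,000 = 72.7% ≤ 85%
Credit 646 → row 624–666; LTV 72.7% → column 72.01–85%. Grid cell → 7.725%.

7.725%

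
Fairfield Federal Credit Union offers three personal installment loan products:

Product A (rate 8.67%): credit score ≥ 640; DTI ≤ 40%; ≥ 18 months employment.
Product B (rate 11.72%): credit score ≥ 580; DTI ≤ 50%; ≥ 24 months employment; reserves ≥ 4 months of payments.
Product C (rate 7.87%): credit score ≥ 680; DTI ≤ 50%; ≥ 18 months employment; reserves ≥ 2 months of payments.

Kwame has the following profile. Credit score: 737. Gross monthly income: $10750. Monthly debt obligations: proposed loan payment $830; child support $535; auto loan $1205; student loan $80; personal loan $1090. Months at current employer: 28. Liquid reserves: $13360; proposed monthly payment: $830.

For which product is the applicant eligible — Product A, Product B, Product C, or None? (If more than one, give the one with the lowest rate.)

Product C

Total debts = (830 + 535 + 1,205 + 80 + 1,090) = 3,740; DTI = 3,740/10,750 = 34.8%.
Reserves = 13,360/830 = 16.1 months.
Product A: score 737 ≥ 640; DTI 34.8% ≤ 40%; employment 28 ≥ 18 mo → qualifies.
Product B: score 737 ≥ 580; DTI 34.8% ≤ 50%; employment 28 ≥ 24 mo; reserves 16.1 ≥ 4 mo → qualifies.
Product C: score 737 ≥ 680; DTI 34.8% ≤ 50%; employment 28 ≥ 18 mo; reserves 16.1 ≥ 2 mo → qualifies.
Qualifying: Product A, Product B, Product C. Lowest rate is 7.87% → Product C.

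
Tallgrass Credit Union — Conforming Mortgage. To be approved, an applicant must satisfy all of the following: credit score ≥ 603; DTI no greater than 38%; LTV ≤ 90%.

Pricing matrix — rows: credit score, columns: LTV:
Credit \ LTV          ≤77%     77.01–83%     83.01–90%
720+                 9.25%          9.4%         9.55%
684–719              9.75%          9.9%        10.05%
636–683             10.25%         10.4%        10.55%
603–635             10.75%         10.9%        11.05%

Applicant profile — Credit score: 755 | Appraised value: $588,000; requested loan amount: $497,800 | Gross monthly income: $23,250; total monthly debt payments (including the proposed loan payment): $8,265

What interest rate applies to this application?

9.55%

Credit score 755 ≥ 603; Debt-to-income = 8,265/23,250 = 35.5% — meets 38% limit
LTV = 497,800/588,000 = 84.7% ≤ 90%
Score 755 is in the 720+ band; LTV 84.7% is in the 83.01–90% band → 9.55%.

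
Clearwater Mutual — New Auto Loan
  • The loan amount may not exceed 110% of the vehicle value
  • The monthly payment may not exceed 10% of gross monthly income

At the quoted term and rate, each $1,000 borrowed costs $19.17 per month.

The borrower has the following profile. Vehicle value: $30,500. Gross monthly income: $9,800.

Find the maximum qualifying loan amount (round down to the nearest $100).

$33,500

Payment cap: 10% × $9,800 = $980/month.
At $19.17 per $1,000, that supports 980/19.17 × 1,000 ≈ $51,121 → $51,100.
LTV cap: 110% × $30,500 = $33,550 → $33,500.
Binding constraint: loan-to-value.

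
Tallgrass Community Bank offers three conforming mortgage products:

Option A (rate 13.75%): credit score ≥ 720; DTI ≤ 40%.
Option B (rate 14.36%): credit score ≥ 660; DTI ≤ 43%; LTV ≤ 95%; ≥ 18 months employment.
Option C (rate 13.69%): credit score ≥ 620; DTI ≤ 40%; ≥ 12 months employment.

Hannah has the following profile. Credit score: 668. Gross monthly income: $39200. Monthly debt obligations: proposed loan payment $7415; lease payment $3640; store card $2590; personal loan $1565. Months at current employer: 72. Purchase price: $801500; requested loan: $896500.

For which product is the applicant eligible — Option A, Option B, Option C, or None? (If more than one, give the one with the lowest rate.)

Total debts = (7,415 + 3,640 + 2,590 + 1,565) = 15,210; DTI = 15,210/39,200 = 38.8%.
LTV = 896,500/801,500 = 111.9%.
Option A: score 668 < 720; DTI 38.8% ≤ 40% → does not qualify.
Option B: score 668 ≥ 660; DTI 38.8% ≤ 43%; LTV 111.9% > 95%; employment 72 ≥ 18 mo → does not qualify.
Option C: score 668 ≥ 620; DTI 38.8% ≤ 40%; employment 72 ≥ 12 mo → qualifies.

Option C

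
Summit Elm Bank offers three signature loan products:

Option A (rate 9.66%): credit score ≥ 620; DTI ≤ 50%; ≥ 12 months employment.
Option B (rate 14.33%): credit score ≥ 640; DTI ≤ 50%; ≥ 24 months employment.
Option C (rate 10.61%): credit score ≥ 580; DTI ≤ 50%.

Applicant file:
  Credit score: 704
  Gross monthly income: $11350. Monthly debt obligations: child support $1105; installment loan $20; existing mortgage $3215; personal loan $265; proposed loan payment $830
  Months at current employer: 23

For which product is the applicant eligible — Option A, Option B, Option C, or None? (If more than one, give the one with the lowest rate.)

Option A

Total debts = (1,105 + 20 + 3,215 + 265 + 830) = 5,435; DTI = 5,435/11,350 = 47.9%.
Option A: score 704 ≥ 620; DTI 47.9% ≤ 50%; employment 23 ≥ 12 mo → qualifies.
Option B: score 704 ≥ 640; DTI 47.9% ≤ 50%; employment 23 < 24 mo → does not qualify.
Option C: score 704 ≥ 580; DTI 47.9% ≤ 50% → qualifies.
Qualifying: Option A, Option C. Lowest rate is 9.66% → Option A.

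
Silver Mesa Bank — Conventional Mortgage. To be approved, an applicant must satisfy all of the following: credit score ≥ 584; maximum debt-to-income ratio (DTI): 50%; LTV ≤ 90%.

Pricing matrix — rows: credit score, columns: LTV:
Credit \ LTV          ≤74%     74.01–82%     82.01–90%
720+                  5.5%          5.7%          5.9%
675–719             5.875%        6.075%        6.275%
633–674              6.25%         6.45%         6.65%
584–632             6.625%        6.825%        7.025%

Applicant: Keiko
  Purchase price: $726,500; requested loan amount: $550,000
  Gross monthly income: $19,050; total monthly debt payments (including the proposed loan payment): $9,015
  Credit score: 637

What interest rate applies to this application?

Credit score 637 ≥ 584; DTI: 9,015 ÷ 19,050 = 47.3%, within the 50% cap
LTV = 550,000/726,500 = 75.7% ≤ 90%
Score 637 is in the 633–674 band; LTV 75.7% is in the 74.01–82% band → 6.45%.

6.45%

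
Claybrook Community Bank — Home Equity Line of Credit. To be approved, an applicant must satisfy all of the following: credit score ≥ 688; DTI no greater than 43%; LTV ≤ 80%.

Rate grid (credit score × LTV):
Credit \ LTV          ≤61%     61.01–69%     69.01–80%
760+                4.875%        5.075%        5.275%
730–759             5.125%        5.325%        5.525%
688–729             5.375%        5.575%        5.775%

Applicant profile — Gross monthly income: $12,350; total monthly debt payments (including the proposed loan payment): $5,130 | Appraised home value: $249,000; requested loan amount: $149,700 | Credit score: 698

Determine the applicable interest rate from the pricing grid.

Credit score 698 ≥ 688; DTI: 5,130 ÷ 12,350 = 41.5%, within the 43% cap
LTV: 149,700 ÷ 249,000 = 60.1%, within 80% cap
Credit 698 → row 688–729; LTV 60.1% → column ≤61%. Grid cell → 5.375%.

5.375%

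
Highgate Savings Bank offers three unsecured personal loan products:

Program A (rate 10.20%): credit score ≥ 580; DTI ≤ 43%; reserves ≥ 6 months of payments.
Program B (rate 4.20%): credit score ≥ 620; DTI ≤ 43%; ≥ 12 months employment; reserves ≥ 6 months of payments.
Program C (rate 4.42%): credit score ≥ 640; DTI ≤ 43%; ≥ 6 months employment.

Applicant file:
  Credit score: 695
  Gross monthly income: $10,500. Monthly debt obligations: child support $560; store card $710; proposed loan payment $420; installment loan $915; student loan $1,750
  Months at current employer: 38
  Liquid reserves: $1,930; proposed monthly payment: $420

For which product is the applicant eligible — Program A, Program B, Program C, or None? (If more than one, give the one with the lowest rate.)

Total debts = (560 + 710 + 420 + 915 + 1,750) = 4,355; DTI = 4,355/10,500 = 41.5%.
Reserves = 1,930/420 = 4.6 months.
Program A: score 695 ≥ 580; DTI 41.5% ≤ 43%; reserves 4.6 < 6 mo → does not qualify.
Program B: score 695 ≥ 620; DTI 41.5% ≤ 43%; employment 38 ≥ 12 mo; reserves 4.6 < 6 mo → does not qualify.
Program C: score 695 ≥ 640; DTI 41.5% ≤ 43%; employment 38 ≥ 6 mo → qualifies.

Program C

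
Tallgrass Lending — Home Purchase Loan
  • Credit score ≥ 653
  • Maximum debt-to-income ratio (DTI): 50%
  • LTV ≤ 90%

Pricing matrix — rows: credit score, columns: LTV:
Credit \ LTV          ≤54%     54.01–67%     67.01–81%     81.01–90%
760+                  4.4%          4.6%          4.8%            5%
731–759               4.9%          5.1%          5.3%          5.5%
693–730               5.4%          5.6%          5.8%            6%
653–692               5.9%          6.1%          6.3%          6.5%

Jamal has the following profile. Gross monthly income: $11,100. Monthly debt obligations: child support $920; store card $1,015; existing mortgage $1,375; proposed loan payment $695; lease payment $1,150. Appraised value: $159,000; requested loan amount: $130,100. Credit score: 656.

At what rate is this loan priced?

6.5%

Credit score 656 ≥ 653; Total monthly debts = (920 + 1,015 + 1,375 + 695 + 1,150) = 5,155. DTI: 5,155 ÷ 11,100 = 46.4%, within the 50% cap
LTV: 130,100 ÷ 159,000 = 81.8%, within 90% cap
Credit 656 → row 653–692; LTV 81.8% → column 81.01–90%. Grid cell → 6.5%.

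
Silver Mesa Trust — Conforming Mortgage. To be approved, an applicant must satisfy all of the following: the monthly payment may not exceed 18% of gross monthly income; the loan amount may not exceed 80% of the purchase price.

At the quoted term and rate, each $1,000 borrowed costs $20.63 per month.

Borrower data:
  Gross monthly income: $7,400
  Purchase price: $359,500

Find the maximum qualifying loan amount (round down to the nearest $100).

$64,500

Payment cap: 18% × $7,400 = $1,332/month.
At $20.63 per $1,000, that supports 1,332/20.63 × 1,000 ≈ $64,566 → $64,500.
LTV cap: 80% × $359,500 = $287,600 → $287,600.
Binding constraint: payment-to-income.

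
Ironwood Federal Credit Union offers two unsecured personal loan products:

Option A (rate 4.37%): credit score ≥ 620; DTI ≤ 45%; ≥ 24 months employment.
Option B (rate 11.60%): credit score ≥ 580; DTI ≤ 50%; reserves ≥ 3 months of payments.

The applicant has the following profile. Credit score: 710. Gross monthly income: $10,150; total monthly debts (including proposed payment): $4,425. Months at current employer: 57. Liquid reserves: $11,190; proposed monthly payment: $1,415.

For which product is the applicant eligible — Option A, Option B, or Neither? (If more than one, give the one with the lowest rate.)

Option A

DTI = 4,425/10,150 = 43.6%.
Reserves = 11,190/1,415 = 7.9 months.
Option A: score 710 ≥ 620; DTI 43.6% ≤ 45%; employment 57 ≥ 24 mo → qualifies.
Option B: score 710 ≥ 580; DTI 43.6% ≤ 50%; reserves 7.9 ≥ 3 mo → qualifies.
Qualifying: Option A, Option B. Lowest rate is 4.37% → Option A.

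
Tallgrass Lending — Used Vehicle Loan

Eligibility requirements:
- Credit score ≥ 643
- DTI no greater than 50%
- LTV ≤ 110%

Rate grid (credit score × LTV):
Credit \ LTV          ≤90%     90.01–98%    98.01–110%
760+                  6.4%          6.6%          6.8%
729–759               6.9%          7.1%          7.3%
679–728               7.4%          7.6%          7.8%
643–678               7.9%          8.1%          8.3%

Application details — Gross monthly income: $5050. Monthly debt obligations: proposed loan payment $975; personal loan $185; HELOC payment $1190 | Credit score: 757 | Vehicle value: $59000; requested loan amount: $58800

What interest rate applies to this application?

Credit score 757 ≥ 643; Total monthly debts = (975 + 185 + 1,190) = 2,350. DTI = 2,350/5,050 = 46.5% ≤ 50%
LTV: 58,800 ÷ 59,000 = 99.7%, within 110% cap
Row: 757 falls in 729–759. Column: 99.7% falls in 98.01–110%. Rate = 7.3%.

7.3%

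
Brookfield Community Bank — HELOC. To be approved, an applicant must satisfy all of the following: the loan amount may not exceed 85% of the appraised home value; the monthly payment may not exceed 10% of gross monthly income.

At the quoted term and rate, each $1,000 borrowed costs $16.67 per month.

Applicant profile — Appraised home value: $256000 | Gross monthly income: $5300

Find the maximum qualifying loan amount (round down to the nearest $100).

Payment cap: 10% × $5,300 = $530/month.
At $16.67 per $1,000, that supports 530/16.67 × 1,000 ≈ $31,793 → $31,700.
LTV cap: 85% × $256,000 = $217,600 → $217,600.
Binding constraint: payment-to-income.

$31,700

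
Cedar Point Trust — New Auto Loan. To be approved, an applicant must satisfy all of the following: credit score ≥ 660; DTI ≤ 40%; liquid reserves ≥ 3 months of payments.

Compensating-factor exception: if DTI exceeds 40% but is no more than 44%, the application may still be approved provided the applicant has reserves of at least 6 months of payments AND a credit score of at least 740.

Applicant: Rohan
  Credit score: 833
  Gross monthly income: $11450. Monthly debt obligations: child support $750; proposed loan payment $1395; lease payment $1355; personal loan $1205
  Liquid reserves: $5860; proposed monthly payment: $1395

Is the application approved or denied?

Credit score 833 ≥ 660 (meets base)
Total debts = (750 + 1,395 + 1,355 + 1,205) = 4,705. DTI: 4,705 ÷ 11,450 = 41.1%, over the 40% base limit.
Liquid reserves cover 5,860/1,395 = 4.2 months — ≥ 3 required
41.1% falls in the override range (40%–44%), so the compensating-factor test applies.
Reserves 4.2 < 6 months; credit score 833 ≥ 740.
Compensating-factor requirement not fully met.

Denied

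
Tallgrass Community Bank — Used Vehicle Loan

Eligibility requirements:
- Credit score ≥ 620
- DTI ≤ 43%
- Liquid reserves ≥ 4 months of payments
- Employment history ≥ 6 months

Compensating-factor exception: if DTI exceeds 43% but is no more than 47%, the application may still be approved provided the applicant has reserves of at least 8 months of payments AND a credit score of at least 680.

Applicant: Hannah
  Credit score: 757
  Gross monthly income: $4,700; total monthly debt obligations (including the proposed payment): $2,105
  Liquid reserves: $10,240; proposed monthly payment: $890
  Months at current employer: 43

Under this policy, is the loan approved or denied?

Approved

Credit score 757 ≥ 620 (meets base)
DTI: 2,105 ÷ 4,700 = 44.8%, over the 43% base limit.
Liquid reserves cover 10,240/890 = 11.5 months — ≥ 4 required
Employment 43 ≥ 6 months
44.8% falls in the override range (43%–47%), so the compensating-factor test applies.
Override check — reserves: 11.5 mo (ok); score: 757 (ok).
Both override conditions satisfied; DTI exception granted.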